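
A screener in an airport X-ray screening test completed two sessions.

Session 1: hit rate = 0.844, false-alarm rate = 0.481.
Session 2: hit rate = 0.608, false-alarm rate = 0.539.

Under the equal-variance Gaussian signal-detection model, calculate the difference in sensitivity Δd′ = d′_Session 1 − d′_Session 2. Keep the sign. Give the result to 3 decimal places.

Δd′ = 0.882

Session 1: z(0.844) = 1.0110, z(0.481) = -0.0476, d' = 1.0586
Session 2: z(0.608) = 0.2741, z(0.539) = 0.0979, d' = 0.1762
Δd' = d'_Session 1 − d'_Session 2 = 1.0586 − 0.1762 = 0.8824
Session 1 has the higher sensitivity.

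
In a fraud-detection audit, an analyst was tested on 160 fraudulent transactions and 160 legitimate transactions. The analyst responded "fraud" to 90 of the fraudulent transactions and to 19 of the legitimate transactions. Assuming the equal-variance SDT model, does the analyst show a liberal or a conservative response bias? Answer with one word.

z(H) = 0.157, z(FA) = -1.181
c = −½·(z(H) + z(FA)) = 0.512
c > 0 → conservative criterion (biased toward responding “no”).

conservative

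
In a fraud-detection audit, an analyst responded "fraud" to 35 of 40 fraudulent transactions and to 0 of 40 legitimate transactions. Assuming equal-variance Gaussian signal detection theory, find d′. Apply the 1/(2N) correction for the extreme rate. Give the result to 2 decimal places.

d′ = 3.39

The false-alarm rate is 0/40 = 0, so apply the 1/(2N) correction: FA → 1/(2·40) = 0.01250.
z(H) = z(0.87500) = 1.150
z(FA) = z(0.01250) = -2.241
d' = 1.150 − (-2.241) = 3.391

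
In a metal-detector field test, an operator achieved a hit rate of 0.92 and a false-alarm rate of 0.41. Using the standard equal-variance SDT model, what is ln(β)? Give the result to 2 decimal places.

ln β = -0.96

Φ⁻¹(H) = Φ⁻¹(0.92) = 1.405
Φ⁻¹(FA) = Φ⁻¹(0.41) = -0.228
ln β = −½·[z(H)² − z(FA)²] = −0.5 × (1.974 − 0.052) = -0.961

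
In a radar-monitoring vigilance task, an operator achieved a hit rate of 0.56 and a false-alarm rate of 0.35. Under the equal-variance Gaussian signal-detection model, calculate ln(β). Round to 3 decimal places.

z(H) = 0.1510
z(FA) = -0.3853
ln β = −½·[z(H)² − z(FA)²] = −0.5 × (0.0228 − 0.1485) = 0.06285

ln β = 0.063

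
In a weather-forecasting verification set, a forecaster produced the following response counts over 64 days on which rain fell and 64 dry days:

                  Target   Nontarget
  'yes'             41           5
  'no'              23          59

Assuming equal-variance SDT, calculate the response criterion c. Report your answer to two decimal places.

H = 41/64 = 0.6406
FA = 5/64 = 0.0781
z(H) = z(0.6406) = 0.3601
z(FA) = z(0.0781) = -1.4180
c = −½·[z(H) + z(FA)] = −0.5 × (0.3601 + (-1.4180)) = 0.52895

c = 0.53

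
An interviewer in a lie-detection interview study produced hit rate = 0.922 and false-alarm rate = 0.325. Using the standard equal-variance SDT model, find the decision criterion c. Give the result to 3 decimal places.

z(H) = 1.4187
z(FA) = -0.4538
c = −½·[z(H) + z(FA)] = −0.5 × (1.4187 + (-0.4538)) = -0.48245
c < 0: the interviewer has a liberal response bias.

c = -0.482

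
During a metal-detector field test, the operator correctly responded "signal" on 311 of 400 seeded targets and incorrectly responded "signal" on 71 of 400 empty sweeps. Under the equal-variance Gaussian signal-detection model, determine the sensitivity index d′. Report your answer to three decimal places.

d′ = 1.689

H = 311/400 = 0.7775
FA = 71/400 = 0.1775
z(H) = z(0.7775) = 0.7638
z(FA) = z(0.1775) = -0.9249
d' = z(H) − z(FA) = 0.7638 − (-0.9249) = 1.6887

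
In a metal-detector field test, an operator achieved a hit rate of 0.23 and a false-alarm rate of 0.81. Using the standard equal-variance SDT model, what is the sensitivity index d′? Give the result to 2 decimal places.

d′ = -1.62

Φ⁻¹(H) = -0.739
Φ⁻¹(FA) = 0.878
d' = z(H) − z(FA) = -0.739 − 0.878 = -1.617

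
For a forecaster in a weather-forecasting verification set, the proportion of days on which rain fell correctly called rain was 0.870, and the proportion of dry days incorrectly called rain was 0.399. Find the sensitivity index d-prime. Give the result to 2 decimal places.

d-prime = 1.38

z(0.870) = 1.126, z(0.399) = -0.256
d' = z(H) − z(FA) = 1.126 − (-0.256) = 1.382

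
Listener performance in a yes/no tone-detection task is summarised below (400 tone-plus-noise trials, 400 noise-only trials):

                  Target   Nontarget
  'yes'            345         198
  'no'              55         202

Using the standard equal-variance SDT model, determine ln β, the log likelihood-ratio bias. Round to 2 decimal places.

H = 345/400 = 0.8625
FA = 198/400 = 0.4950
Φ⁻¹(H) = Φ⁻¹(0.8625) = 1.092
Φ⁻¹(FA) = Φ⁻¹(0.4950) = -0.013
ln β = −½·[z(H)² − z(FA)²] = −0.5 × (1.192 − 0.000) = -0.596

ln β = -0.60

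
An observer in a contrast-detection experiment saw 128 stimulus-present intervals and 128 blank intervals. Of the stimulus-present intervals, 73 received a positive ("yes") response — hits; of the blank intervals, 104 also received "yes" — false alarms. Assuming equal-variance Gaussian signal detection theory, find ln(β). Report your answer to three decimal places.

H = 73/128 = 0.5703
FA = 104/128 = 0.8125
Φ⁻¹(0.5703) = 0.1771, Φ⁻¹(0.8125) = 0.8871
ln β = −½·[z(H)² − z(FA)²] = −0.5 × (0.0314 − 0.7869) = 0.37775

ln β = 0.378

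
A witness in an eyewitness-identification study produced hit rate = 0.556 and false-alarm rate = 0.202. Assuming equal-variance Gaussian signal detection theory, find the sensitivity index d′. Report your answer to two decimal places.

z(H) = 0.141
z(FA) = -0.834
d' = z(H) − z(FA) = 0.141 − (-0.834) = 0.975

d′ = 0.98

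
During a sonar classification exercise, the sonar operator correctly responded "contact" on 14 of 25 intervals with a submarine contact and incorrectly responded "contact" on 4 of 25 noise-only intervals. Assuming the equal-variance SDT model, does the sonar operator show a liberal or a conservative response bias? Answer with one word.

conservative

z(H) = 0.151, z(FA) = -0.994
c = −½·(z(H) + z(FA)) = 0.4215
c > 0 → conservative criterion (biased toward responding “no”).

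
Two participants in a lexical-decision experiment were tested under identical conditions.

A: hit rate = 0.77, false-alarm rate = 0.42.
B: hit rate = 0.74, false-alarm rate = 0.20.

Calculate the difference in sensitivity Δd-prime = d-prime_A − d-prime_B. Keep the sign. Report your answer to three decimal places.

A: z(0.77) = 0.7388, z(0.42) = -0.2019, d' = 0.9407
B: z(0.74) = 0.6433, z(0.20) = -0.8416, d' = 1.4849
Δd' = d'_A − d'_B = 0.9407 − 1.4849 = -0.5442
B has the higher sensitivity.

Δd-prime = -0.544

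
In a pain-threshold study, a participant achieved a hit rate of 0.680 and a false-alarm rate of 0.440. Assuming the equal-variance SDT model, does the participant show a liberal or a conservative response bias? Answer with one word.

z(H) = 0.468, z(FA) = -0.151
c = −½·(z(H) + z(FA)) = -0.1585
c < 0 → liberal criterion (biased toward responding “yes”).

liberal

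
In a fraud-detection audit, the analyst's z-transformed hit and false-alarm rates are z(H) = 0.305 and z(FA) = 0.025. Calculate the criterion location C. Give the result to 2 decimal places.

C = -0.17

c = −½·[z(H) + z(FA)] = −½·(0.305 + 0.025) = -0.165
c < 0: the analyst has a liberal response bias.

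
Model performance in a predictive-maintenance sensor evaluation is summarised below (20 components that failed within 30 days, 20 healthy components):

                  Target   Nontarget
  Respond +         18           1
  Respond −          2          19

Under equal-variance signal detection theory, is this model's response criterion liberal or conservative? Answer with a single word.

z(H) = 1.282, z(FA) = -1.645
c = −½·(z(H) + z(FA)) = 0.1815
c > 0 → conservative criterion (biased toward responding “no”).

conservative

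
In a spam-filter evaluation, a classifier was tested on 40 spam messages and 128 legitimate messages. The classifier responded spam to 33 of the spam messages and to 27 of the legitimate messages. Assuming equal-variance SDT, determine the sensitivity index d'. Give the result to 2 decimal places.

d' = 1.74

H = 33/40 = 0.8250
FA = 27/128 = 0.2109
Φ⁻¹(H) = Φ⁻¹(0.8250) = 0.9346
Φ⁻¹(FA) = Φ⁻¹(0.2109) = -0.8033
d' = z(H) − z(FA) = 0.9346 − (-0.8033) = 1.7379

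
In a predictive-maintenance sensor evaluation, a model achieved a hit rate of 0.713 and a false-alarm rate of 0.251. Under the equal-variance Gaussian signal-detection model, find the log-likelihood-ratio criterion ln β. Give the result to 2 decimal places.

z(H) = 0.562
z(FA) = -0.671
ln β = −½·[z(H)² − z(FA)²] = −0.5 × (0.316 − 0.450) = 0.067

ln β = 0.07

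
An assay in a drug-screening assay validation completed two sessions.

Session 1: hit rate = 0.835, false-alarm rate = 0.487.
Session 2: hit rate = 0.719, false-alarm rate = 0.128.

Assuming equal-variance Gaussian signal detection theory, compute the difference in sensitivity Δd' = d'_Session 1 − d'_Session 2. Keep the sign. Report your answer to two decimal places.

Session 1: z(0.835) = 0.974, z(0.487) = -0.033, d' = 1.007
Session 2: z(0.719) = 0.580, z(0.128) = -1.136, d' = 1.716
Δd' = d'_Session 1 − d'_Session 2 = 1.007 − 1.716 = -0.709
Session 2 has the higher sensitivity.

Δd' = -0.71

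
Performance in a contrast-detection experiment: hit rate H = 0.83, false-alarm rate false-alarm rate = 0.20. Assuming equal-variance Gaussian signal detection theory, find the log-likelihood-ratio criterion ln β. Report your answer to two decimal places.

Φ⁻¹(H) = 0.954
Φ⁻¹(FA) = -0.842
ln β = −½·[z(H)² − z(FA)²] = −0.5 × (0.910 − 0.709) = -0.1005

ln β = -0.10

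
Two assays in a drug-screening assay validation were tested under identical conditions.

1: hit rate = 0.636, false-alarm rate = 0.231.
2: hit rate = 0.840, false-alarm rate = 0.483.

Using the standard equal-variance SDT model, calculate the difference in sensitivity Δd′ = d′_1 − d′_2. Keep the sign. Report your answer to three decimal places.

Δd′ = 0.046

1: z(0.636) = 0.3478, z(0.231) = -0.7356, d' = 1.0834
2: z(0.840) = 0.9945, z(0.483) = -0.0426, d' = 1.0371
Δd' = d'_1 − d'_2 = 1.0834 − 1.0371 = 0.0463
1 has the higher sensitivity.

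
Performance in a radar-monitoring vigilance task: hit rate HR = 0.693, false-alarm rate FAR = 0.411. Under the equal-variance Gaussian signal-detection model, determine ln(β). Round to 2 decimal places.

ln β = -0.10

z(0.693) = 0.504, z(0.411) = -0.225
ln β = −½·[z(H)² − z(FA)²] = −0.5 × (0.254 − 0.051) = -0.1015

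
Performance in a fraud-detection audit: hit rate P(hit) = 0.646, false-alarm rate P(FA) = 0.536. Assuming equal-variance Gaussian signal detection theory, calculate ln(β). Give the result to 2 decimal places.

ln β = -0.07

Φ⁻¹(H) = Φ⁻¹(0.646) = 0.375
Φ⁻¹(FA) = Φ⁻¹(0.536) = 0.090
ln β = −½·[z(H)² − z(FA)²] = −0.5 × (0.141 − 0.008) = -0.0665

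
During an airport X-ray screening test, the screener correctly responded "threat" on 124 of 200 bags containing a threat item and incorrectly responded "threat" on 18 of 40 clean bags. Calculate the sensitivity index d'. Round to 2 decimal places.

d' = 0.43

H = 124/200 = 0.6200
FA = 18/40 = 0.4500
z(H) = 0.3055
z(FA) = -0.1257
d' = z(H) − z(FA) = 0.3055 − (-0.1257) = 0.4312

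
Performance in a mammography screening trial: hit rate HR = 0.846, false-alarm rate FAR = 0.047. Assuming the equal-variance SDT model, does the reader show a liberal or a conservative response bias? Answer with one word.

conservative

z(H) = 1.019, z(FA) = -1.675
c = −½·(z(H) + z(FA)) = 0.328
c > 0 → conservative criterion (biased toward responding “no”).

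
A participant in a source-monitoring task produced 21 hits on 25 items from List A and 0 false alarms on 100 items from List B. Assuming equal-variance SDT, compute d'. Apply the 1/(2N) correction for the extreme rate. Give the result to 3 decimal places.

d' = 3.570

The false-alarm rate is 0/100 = 0, so apply the 1/(2N) correction: FA → 1/(2·100) = 0.00500.
z(H) = z(0.84000) = 0.9945
z(FA) = z(0.00500) = -2.5758
d' = 0.9945 − (-2.5758) = 3.5703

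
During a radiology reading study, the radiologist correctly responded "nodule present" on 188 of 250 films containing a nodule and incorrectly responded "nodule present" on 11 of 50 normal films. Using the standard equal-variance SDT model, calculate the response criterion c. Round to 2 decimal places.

H = 188/250 = 0.7520
FA = 11/50 = 0.2200
z(H) = 0.6808
z(FA) = -0.7722
c = −½·[z(H) + z(FA)] = −0.5 × (0.6808 + (-0.7722)) = 0.0457

c = 0.05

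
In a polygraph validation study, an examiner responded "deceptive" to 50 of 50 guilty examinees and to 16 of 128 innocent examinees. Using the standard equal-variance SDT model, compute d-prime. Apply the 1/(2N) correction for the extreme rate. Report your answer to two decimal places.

The hit rate is 50/50 = 1, so apply the 1/(2N) correction: H → 1 − 1/(2·50) = 0.99000.
z(H) = z(0.99000) = 2.326
z(FA) = z(0.12500) = -1.150
d' = 2.326 − (-1.150) = 3.476

d-prime = 3.48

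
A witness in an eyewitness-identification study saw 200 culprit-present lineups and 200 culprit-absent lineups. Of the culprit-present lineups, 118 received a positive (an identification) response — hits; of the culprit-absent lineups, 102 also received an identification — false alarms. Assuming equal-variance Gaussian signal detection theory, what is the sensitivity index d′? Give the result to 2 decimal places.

d′ = 0.20

H = 118/200 = 0.5900
FA = 102/200 = 0.5100
z(H) = 0.228
z(FA) = 0.025
d' = z(H) − z(FA) = 0.228 − 0.025 = 0.203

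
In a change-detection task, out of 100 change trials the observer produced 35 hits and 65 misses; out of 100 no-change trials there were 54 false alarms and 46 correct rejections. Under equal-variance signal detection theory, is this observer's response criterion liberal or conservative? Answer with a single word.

conservative

z(H) = -0.385, z(FA) = 0.100
c = −½·(z(H) + z(FA)) = 0.1425
c > 0 → conservative criterion (biased toward responding “no”).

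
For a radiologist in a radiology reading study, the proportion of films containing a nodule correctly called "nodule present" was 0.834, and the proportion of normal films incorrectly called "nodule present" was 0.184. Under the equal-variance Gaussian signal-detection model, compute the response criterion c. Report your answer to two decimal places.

z(0.834) = 0.9701, z(0.184) = -0.9002
c = −½·[z(H) + z(FA)] = −0.5 × (0.9701 + (-0.9002)) = -0.03495

c = -0.03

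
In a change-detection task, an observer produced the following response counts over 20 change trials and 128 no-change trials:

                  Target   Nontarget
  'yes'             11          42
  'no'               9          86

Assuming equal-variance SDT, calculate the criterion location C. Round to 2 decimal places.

C = 0.16

H = 11/20 = 0.5500
FA = 42/128 = 0.3281
Φ⁻¹(H) = 0.1257
Φ⁻¹(FA) = -0.4452
c = −½·[z(H) + z(FA)] = −0.5 × (0.1257 + (-0.4452)) = 0.15975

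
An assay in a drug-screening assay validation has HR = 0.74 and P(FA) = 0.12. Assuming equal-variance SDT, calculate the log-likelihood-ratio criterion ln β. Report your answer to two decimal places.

z(0.74) = 0.643, z(0.12) = -1.175
ln β = −½·[z(H)² − z(FA)²] = −0.5 × (0.413 − 1.381) = 0.484

ln β = 0.48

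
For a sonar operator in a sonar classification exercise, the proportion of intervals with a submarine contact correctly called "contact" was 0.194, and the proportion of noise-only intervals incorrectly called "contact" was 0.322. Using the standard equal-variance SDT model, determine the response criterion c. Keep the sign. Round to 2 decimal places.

c = 0.66

z(H) = z(0.194) = -0.863
z(FA) = z(0.322) = -0.462
c = −½·[z(H) + z(FA)] = −0.5 × (-0.863 + (-0.462)) = 0.6625
c > 0: the sonar operator has a conservative response bias.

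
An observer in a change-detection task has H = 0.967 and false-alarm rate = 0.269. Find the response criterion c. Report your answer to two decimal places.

c = -0.61

z(H) = 1.838
z(FA) = -0.616
c = −½·[z(H) + z(FA)] = −0.5 × (1.838 + (-0.616)) = -0.611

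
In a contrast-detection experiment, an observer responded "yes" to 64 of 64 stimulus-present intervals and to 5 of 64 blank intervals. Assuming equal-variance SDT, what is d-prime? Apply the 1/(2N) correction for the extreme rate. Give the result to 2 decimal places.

The hit rate is 64/64 = 1, so apply the 1/(2N) correction: H → 1 − 1/(2·64) = 0.99219.
z(H) = z(0.99219) = 2.418
z(FA) = z(0.07812) = -1.418
d' = 2.418 − (-1.418) = 3.836

d-prime = 3.84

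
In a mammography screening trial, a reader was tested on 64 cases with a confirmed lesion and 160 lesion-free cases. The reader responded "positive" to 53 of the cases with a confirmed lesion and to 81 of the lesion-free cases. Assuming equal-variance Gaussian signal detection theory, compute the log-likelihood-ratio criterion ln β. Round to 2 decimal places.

H = 53/64 = 0.8281
FA = 81/160 = 0.5062
Φ⁻¹(H) = 0.947
Φ⁻¹(FA) = 0.016
ln β = −½·[z(H)² − z(FA)²] = −0.5 × (0.897 − 0.000) = -0.4485

ln β = -0.45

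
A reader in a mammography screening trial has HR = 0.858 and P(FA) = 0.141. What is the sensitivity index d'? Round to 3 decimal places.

d' = 2.147

z(H) = z(0.858) = 1.0714
z(FA) = z(0.141) = -1.0758
d' = z(H) − z(FA) = 1.0714 − (-1.0758) = 2.1472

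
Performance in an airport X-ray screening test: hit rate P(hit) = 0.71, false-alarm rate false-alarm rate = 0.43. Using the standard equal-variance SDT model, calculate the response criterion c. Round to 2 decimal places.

c = -0.19

z(H) = z(0.71) = 0.553
z(FA) = z(0.43) = -0.176
c = −½·[z(H) + z(FA)] = −0.5 × (0.553 + (-0.176)) = -0.1885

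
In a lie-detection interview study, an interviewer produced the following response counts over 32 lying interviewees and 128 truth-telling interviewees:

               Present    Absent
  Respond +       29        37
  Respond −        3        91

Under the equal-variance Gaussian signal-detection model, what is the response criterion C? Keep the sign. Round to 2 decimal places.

H = 29/32 = 0.9062
FA = 37/128 = 0.2891
Φ⁻¹(H) = Φ⁻¹(0.9062) = 1.3177
Φ⁻¹(FA) = Φ⁻¹(0.2891) = -0.5560
c = −½·[z(H) + z(FA)] = −0.5 × (1.3177 + (-0.5560)) = -0.38085
c < 0: the interviewer has a liberal response bias.

C = -0.38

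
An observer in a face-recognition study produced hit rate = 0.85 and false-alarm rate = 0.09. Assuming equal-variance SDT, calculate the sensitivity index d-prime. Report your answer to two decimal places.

z(0.85) = 1.0364, z(0.09) = -1.3408
d' = z(H) − z(FA) = 1.0364 − (-1.3408) = 2.3772

d-prime = 2.38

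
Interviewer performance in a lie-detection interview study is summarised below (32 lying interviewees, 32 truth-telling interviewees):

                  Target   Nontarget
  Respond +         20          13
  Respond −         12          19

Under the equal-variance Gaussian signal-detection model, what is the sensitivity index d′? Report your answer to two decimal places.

d′ = 0.56

H = 20/32 = 0.6250
FA = 13/32 = 0.4062
Φ⁻¹(0.6250) = 0.3186, Φ⁻¹(0.4062) = -0.2373
d' = z(H) − z(FA) = 0.3186 − (-0.2373) = 0.5559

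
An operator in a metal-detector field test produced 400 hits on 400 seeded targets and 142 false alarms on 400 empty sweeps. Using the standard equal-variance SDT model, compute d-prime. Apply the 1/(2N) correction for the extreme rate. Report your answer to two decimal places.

d-prime = 3.40

The hit rate is 400/400 = 1, so apply the 1/(2N) correction: H → 1 − 1/(2·400) = 0.99875.
z(H) = z(0.99875) = 3.023
z(FA) = z(0.35500) = -0.372
d' = 3.023 − (-0.372) = 3.395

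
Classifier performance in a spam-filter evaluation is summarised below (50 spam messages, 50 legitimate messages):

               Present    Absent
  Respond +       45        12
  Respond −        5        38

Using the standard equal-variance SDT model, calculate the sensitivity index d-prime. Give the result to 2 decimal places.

d-prime = 1.99

H = 45/50 = 0.9000
FA = 12/50 = 0.2400
Φ⁻¹(0.9000) = 1.282, Φ⁻¹(0.2400) = -0.706
d' = z(H) − z(FA) = 1.282 − (-0.706) = 1.988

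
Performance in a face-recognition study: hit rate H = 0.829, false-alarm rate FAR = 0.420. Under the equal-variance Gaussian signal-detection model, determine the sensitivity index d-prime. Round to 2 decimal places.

z(0.829) = 0.950, z(0.420) = -0.202
d' = z(H) − z(FA) = 0.950 − (-0.202) = 1.152

d-prime = 1.15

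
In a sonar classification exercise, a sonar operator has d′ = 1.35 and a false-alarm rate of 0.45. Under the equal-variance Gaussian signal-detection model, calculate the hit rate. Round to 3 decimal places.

hit rate = 0.890

z(false-alarm rate) = z(0.45) = -0.1257
z(H) = z(FA) + d' = -0.1257 + 1.35 = 1.2243
hit rate = Φ(1.2243) = 0.8896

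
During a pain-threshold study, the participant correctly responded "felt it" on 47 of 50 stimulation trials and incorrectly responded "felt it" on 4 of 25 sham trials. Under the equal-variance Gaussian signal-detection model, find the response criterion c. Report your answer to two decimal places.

c = -0.28

H = 47/50 = 0.9400
FA = 4/25 = 0.1600
z(H) = z(0.9400) = 1.555
z(FA) = z(0.1600) = -0.994
c = −½·[z(H) + z(FA)] = −0.5 × (1.555 + (-0.994)) = -0.2805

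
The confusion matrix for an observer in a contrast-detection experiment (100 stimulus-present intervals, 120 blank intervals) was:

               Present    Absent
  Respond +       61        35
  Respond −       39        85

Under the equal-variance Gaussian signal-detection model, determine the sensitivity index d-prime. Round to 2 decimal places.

H = 61/100 = 0.6100
FA = 35/120 = 0.2917
z(0.6100) = 0.279, z(0.2917) = -0.548
d' = z(H) − z(FA) = 0.279 − (-0.548) = 0.827

d-prime = 0.83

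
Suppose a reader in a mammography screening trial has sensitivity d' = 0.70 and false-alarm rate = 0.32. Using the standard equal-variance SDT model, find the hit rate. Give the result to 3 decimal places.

z(false-alarm rate) = z(0.32) = -0.4677
z(H) = z(FA) + d' = -0.4677 + 0.70 = 0.2323
hit rate = Φ(0.2323) = 0.5918

hit rate = 0.592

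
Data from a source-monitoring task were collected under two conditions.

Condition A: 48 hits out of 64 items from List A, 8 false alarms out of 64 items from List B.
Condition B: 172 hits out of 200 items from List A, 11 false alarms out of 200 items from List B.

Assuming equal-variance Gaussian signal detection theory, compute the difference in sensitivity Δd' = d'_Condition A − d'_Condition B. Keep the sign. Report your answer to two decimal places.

Condition A: z(0.7500) = 0.674, z(0.1250) = -1.150, d' = 1.824
Condition B: z(0.8600) = 1.080, z(0.0550) = -1.598, d' = 2.678
Δd' = d'_Condition A − d'_Condition B = 1.824 − 2.678 = -0.854
Condition B has the higher sensitivity.

Δd' = -0.85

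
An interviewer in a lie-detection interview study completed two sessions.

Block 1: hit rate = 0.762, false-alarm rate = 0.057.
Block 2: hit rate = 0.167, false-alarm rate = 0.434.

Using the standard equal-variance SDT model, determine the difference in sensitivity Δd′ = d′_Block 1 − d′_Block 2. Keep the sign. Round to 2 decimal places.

Block 1: z(0.762) = 0.713, z(0.057) = -1.580, d' = 2.293
Block 2: z(0.167) = -0.966, z(0.434) = -0.166, d' = -0.800
Δd' = d'_Block 1 − d'_Block 2 = 2.293 − (-0.800) = 3.093
Block 1 has the higher sensitivity.

Δd′ = 3.09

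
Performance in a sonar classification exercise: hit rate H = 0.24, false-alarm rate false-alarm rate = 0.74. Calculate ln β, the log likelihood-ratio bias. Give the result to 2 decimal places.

ln β = -0.04

z(H) = z(0.24) = -0.706
z(FA) = z(0.74) = 0.643
ln β = −½·[z(H)² − z(FA)²] = −0.5 × (0.498 − 0.413) = -0.0425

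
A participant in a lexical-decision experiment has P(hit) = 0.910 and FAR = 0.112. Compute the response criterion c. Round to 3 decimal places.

z(H) = 1.3408
z(FA) = -1.2160
c = −½·[z(H) + z(FA)] = −0.5 × (1.3408 + (-1.2160)) = -0.0624

c = -0.062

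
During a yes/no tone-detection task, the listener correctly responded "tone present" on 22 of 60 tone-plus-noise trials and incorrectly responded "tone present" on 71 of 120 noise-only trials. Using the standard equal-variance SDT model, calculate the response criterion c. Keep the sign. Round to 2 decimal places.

c = 0.05

H = 22/60 = 0.3667
FA = 71/120 = 0.5917
z(H) = -0.3406
z(FA) = 0.2319
c = −½·[z(H) + z(FA)] = −0.5 × (-0.3406 + 0.2319) = 0.05435
c > 0: the listener has a conservative response bias.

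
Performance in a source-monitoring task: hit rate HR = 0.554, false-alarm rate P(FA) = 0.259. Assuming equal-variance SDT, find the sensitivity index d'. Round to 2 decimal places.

Φ⁻¹(H) = Φ⁻¹(0.554) = 0.136
Φ⁻¹(FA) = Φ⁻¹(0.259) = -0.646
d' = z(H) − z(FA) = 0.136 − (-0.646) = 0.782

d' = 0.78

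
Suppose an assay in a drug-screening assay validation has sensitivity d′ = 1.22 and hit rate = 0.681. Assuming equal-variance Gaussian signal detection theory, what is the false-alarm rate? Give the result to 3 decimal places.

z(hit rate) = z(0.681) = 0.4705
z(FA) = z(H) − d' = 0.4705 − 1.22 = -0.7495
false-alarm rate = Φ(-0.7495) = 0.2268

false-alarm rate = 0.227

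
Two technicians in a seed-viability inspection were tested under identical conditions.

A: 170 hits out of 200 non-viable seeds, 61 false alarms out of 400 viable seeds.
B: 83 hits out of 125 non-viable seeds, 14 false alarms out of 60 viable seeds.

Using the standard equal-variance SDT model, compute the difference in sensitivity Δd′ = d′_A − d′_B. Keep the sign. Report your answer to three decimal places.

Δd′ = 0.911

A: z(0.8500) = 1.0364, z(0.1525) = -1.0258, d' = 2.0622
B: z(0.6640) = 0.4234, z(0.2333) = -0.7280, d' = 1.1514
Δd' = d'_A − d'_B = 2.0622 − 1.1514 = 0.9108
A has the higher sensitivity.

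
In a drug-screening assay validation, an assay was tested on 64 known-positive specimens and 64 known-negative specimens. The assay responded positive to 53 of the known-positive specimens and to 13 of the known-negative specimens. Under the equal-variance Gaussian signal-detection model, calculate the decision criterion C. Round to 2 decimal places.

C = -0.06

H = 53/64 = 0.8281
FA = 13/64 = 0.2031
z(H) = 0.9467
z(FA) = -0.8306
c = −½·[z(H) + z(FA)] = −0.5 × (0.9467 + (-0.8306)) = -0.05805
c < 0: the assay has a liberal response bias.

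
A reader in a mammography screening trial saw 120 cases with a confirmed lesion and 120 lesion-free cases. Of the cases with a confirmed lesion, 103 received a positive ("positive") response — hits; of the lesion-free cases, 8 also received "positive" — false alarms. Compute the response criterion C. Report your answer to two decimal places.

C = 0.21

H = 103/120 = 0.8583
FA = 8/120 = 0.0667
Φ⁻¹(0.8583) = 1.0727, Φ⁻¹(0.0667) = -1.5008
c = −½·[z(H) + z(FA)] = −0.5 × (1.0727 + (-1.5008)) = 0.21405
c > 0: the reader has a conservative response bias.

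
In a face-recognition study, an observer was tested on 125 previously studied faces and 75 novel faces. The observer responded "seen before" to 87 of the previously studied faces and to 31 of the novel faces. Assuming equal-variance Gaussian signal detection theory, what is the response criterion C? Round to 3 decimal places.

C = -0.147

H = 87/125 = 0.6960
FA = 31/75 = 0.4133
z(H) = 0.5129
z(FA) = -0.2191
c = −½·[z(H) + z(FA)] = −0.5 × (0.5129 + (-0.2191)) = -0.1469
c < 0: the observer has a liberal response bias.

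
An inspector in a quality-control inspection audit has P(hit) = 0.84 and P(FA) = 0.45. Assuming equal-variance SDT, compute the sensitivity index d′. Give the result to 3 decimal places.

d′ = 1.120

z(H) = z(0.84) = 0.9945
z(FA) = z(0.45) = -0.1257
d' = z(H) − z(FA) = 0.9945 − (-0.1257) = 1.1202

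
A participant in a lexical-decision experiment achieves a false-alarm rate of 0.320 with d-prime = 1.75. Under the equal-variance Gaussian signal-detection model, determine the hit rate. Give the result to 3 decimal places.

z(false-alarm rate) = z(0.320) = -0.4677
z(H) = z(FA) + d' = -0.4677 + 1.75 = 1.2823
hit rate = Φ(1.2823) = 0.9001

hit rate = 0.900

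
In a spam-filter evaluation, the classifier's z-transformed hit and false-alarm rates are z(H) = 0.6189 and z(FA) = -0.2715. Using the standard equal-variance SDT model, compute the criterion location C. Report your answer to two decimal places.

c = −½·[z(H) + z(FA)] = −½·(0.6189 + (-0.2715)) = -0.1737

C = -0.17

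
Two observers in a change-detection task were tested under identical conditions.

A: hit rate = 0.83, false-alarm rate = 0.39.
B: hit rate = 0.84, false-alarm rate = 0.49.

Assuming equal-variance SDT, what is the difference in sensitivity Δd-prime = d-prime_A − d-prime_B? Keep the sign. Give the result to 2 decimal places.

A: z(0.83) = 0.954, z(0.39) = -0.279, d' = 1.233
B: z(0.84) = 0.994, z(0.49) = -0.025, d' = 1.019
Δd' = d'_A − d'_B = 1.233 − 1.019 = 0.214
A has the higher sensitivity.

Δd-prime = 0.21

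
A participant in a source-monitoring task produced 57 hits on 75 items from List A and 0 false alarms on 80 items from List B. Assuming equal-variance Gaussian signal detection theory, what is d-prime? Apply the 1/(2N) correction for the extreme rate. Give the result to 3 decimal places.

The false-alarm rate is 0/80 = 0, so apply the 1/(2N) correction: FA → 1/(2·80) = 0.00625.
z(H) = z(0.76000) = 0.7063
z(FA) = z(0.00625) = -2.4977
d' = 0.7063 − (-2.4977) = 3.2040

d-prime = 3.204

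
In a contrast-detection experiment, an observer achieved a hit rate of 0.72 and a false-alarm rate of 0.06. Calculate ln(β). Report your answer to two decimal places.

z(H) = 0.583
z(FA) = -1.555
ln β = −½·[z(H)² − z(FA)²] = −0.5 × (0.340 − 2.418) = 1.039

ln β = 1.04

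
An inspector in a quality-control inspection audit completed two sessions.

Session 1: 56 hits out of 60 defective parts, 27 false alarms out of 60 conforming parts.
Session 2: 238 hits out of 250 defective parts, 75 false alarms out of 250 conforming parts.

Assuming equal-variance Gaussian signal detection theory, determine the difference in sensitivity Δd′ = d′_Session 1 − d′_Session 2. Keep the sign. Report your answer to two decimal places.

Session 1: z(0.9333) = 1.501, z(0.4500) = -0.126, d' = 1.627
Session 2: z(0.9520) = 1.665, z(0.3000) = -0.524, d' = 2.189
Δd' = d'_Session 1 − d'_Session 2 = 1.627 − 2.189 = -0.562
Session 2 has the higher sensitivity.

Δd′ = -0.56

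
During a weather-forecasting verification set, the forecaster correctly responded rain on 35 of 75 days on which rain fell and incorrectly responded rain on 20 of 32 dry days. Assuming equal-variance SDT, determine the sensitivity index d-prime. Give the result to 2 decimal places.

H = 35/75 = 0.4667
FA = 20/32 = 0.6250
z(H) = -0.084
z(FA) = 0.319
d' = z(H) − z(FA) = -0.084 − 0.319 = -0.403

d-prime = -0.40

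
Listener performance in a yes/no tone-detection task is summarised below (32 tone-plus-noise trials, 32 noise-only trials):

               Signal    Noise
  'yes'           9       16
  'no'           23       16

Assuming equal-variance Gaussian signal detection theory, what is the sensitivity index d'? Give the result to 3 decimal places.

H = 9/32 = 0.2812
FA = 16/32 = 0.5000
z(H) = z(0.2812) = -0.5793
z(FA) = z(0.5000) = 0.0000
d' = z(H) − z(FA) = -0.5793 − 0.0000 = -0.5793

d' = -0.579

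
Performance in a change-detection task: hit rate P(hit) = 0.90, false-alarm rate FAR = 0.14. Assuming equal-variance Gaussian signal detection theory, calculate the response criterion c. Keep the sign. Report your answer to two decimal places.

z(0.90) = 1.282, z(0.14) = -1.080
c = −½·[z(H) + z(FA)] = −0.5 × (1.282 + (-1.080)) = -0.101
c < 0: the observer has a liberal response bias.

c = -0.10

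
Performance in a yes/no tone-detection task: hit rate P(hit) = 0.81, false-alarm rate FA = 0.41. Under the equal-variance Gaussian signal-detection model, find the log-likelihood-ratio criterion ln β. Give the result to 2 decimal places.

ln β = -0.36

z(0.81) = 0.878, z(0.41) = -0.228
ln β = −½·[z(H)² − z(FA)²] = −0.5 × (0.771 − 0.052) = -0.3595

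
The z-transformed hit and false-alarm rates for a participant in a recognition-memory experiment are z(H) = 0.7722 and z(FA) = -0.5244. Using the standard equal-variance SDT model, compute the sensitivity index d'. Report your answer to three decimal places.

d' = z(H) − z(FA) = 0.7722 − (-0.5244) = 1.2966

d' = 1.297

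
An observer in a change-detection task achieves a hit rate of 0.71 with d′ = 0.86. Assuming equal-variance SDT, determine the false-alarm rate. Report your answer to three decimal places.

false-alarm rate = 0.380

z(hit rate) = z(0.71) = 0.5534
z(FA) = z(H) − d' = 0.5534 − 0.86 = -0.3066
false-alarm rate = Φ(-0.3066) = 0.3796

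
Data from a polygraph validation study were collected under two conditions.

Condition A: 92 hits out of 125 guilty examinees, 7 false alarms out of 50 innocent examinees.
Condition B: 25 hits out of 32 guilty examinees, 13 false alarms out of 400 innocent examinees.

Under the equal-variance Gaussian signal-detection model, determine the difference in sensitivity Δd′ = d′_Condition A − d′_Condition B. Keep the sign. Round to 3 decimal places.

Condition A: z(0.7360) = 0.6311, z(0.1400) = -1.0803, d' = 1.7114
Condition B: z(0.7812) = 0.7763, z(0.0325) = -1.8453, d' = 2.6216
Δd' = d'_Condition A − d'_Condition B = 1.7114 − 2.6216 = -0.9102
Condition B has the higher sensitivity.

Δd′ = -0.910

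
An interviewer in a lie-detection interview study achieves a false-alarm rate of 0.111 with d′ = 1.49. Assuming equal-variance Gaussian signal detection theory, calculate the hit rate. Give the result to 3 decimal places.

z(false-alarm rate) = z(0.111) = -1.2212
z(H) = z(FA) + d' = -1.2212 + 1.49 = 0.2688
hit rate = Φ(0.2688) = 0.6060

hit rate = 0.606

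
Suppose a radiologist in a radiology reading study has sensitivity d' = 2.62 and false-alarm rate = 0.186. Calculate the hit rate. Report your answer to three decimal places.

z(false-alarm rate) = z(0.186) = -0.8927
z(H) = z(FA) + d' = -0.8927 + 2.62 = 1.7273
hit rate = Φ(1.7273) = 0.9579

hit rate = 0.958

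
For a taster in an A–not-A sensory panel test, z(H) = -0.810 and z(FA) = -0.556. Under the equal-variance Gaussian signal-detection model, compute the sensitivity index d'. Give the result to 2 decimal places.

d' = -0.25

d' = z(H) − z(FA) = -0.810 − (-0.556) = -0.254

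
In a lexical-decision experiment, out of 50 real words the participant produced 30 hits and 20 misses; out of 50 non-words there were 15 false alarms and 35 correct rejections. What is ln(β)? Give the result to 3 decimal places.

H = 30/50 = 0.6000
FA = 15/50 = 0.3000
z(0.6000) = 0.2533, z(0.3000) = -0.5244
ln β = −½·[z(H)² − z(FA)²] = −0.5 × (0.0642 − 0.2750) = 0.1054

ln β = 0.105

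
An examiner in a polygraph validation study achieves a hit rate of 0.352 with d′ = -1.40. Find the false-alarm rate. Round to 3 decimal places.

false-alarm rate = 0.846

z(hit rate) = z(0.352) = -0.3799
z(FA) = z(H) − d' = -0.3799 − (-1.40) = 1.0201
false-alarm rate = Φ(1.0201) = 0.8462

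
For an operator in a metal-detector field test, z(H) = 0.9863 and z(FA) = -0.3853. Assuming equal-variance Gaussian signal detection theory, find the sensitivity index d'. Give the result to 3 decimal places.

d' = 1.372

d' = z(H) − z(FA) = 0.9863 − (-0.3853) = 1.3716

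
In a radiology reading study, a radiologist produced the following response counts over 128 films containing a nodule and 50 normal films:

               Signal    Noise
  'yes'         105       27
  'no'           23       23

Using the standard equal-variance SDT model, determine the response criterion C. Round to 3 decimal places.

C = -0.508

H = 105/128 = 0.8203
FA = 27/50 = 0.5400
Φ⁻¹(H) = Φ⁻¹(0.8203) = 0.9165
Φ⁻¹(FA) = Φ⁻¹(0.5400) = 0.1004
c = −½·[z(H) + z(FA)] = −0.5 × (0.9165 + 0.1004) = -0.50845
c < 0: the radiologist has a liberal response bias.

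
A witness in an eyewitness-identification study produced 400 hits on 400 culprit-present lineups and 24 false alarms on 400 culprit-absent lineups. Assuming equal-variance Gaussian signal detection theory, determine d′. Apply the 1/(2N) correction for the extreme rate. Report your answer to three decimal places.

d′ = 4.578

The hit rate is 400/400 = 1, so apply the 1/(2N) correction: H → 1 − 1/(2·400) = 0.99875.
z(H) = z(0.99875) = 3.0233
z(FA) = z(0.06000) = -1.5548
d' = 3.0233 − (-1.5548) = 4.5781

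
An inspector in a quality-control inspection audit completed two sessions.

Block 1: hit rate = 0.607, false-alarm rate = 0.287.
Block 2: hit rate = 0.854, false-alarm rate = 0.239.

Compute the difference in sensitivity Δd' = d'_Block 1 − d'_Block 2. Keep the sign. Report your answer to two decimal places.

Δd' = -0.93

Block 1: z(0.607) = 0.272, z(0.287) = -0.562, d' = 0.834
Block 2: z(0.854) = 1.054, z(0.239) = -0.710, d' = 1.764
Δd' = d'_Block 1 − d'_Block 2 = 0.834 − 1.764 = -0.930
Block 2 has the higher sensitivity.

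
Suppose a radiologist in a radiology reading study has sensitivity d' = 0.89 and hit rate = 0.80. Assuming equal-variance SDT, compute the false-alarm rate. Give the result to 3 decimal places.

z(hit rate) = z(0.80) = 0.8416
z(FA) = z(H) − d' = 0.8416 − 0.89 = -0.0484
false-alarm rate = Φ(-0.0484) = 0.4807

false-alarm rate = 0.481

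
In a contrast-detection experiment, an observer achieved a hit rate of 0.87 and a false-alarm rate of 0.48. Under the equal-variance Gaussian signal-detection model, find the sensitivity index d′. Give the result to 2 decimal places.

z(0.87) = 1.1264, z(0.48) = -0.0502
d' = z(H) − z(FA) = 1.1264 − (-0.0502) = 1.1766

d′ = 1.18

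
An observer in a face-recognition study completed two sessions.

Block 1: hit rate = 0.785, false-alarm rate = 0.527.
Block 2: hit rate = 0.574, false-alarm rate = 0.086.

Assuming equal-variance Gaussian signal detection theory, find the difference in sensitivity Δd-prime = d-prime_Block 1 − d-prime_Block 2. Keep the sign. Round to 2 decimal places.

Block 1: z(0.785) = 0.789, z(0.527) = 0.068, d' = 0.721
Block 2: z(0.574) = 0.187, z(0.086) = -1.366, d' = 1.553
Δd' = d'_Block 1 − d'_Block 2 = 0.721 − 1.553 = -0.832
Block 2 has the higher sensitivity.

Δd-prime = -0.83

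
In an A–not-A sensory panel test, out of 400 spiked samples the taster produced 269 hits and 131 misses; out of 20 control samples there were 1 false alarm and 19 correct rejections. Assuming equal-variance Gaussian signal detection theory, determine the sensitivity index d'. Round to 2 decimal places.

H = 269/400 = 0.6725
FA = 1/20 = 0.0500
z(0.6725) = 0.4468, z(0.0500) = -1.6449
d' = z(H) − z(FA) = 0.4468 − (-1.6449) = 2.0917

d' = 2.09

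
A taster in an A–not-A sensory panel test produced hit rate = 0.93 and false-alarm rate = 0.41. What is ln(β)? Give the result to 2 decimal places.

Φ⁻¹(H) = Φ⁻¹(0.93) = 1.476
Φ⁻¹(FA) = Φ⁻¹(0.41) = -0.228
ln β = −½·[z(H)² − z(FA)²] = −0.5 × (2.179 − 0.052) = -1.0635

ln β = -1.06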